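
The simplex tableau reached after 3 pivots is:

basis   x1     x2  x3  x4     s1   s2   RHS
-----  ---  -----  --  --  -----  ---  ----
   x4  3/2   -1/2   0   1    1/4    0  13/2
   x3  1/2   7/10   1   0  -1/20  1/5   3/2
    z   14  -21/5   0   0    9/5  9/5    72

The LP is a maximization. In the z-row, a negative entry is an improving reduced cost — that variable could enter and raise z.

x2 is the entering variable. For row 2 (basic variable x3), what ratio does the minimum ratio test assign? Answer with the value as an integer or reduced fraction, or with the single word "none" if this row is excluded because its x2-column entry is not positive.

15/7

Ratio = RHS / (x2 entry) = (3/2) / (7/10) = 15/7.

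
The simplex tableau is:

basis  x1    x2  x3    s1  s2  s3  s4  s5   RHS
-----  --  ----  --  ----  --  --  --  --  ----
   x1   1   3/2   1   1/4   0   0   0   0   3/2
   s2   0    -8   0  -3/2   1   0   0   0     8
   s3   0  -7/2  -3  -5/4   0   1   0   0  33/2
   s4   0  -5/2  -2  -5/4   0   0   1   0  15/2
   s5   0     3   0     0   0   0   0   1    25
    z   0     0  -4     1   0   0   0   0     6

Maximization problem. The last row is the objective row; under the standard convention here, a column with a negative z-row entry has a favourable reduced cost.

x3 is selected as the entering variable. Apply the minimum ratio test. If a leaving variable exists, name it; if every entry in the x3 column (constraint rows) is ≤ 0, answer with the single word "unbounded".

x1

Ratios: row 1 (x1): (3/2)/1 = 3/2; row 2 (s2): entry 0 ≤ 0, skip; row 3 (s3): entry -3 ≤ 0, skip; row 4 (s4): entry -2 ≤ 0, skip; row 5 (s5): entry 0 ≤ 0, skip.
Minimum ratio is in the x1 row, so x1 leaves.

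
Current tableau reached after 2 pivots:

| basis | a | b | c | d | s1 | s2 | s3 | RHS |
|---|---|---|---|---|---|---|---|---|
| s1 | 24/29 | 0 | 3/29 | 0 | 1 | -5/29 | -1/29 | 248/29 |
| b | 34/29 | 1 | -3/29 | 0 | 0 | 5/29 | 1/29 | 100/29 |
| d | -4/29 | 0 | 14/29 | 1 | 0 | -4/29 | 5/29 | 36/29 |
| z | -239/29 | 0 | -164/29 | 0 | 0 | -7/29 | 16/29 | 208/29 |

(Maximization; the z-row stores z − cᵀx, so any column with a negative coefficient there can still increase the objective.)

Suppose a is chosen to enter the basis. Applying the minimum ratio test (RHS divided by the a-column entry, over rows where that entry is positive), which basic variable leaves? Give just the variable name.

b

Ratios: row 1 (s1): (248/29)/(24/29) = 31/3; row 2 (b): (100/29)/(34/29) = 50/17; row 3 (d): entry -4/29 ≤ 0, skip.
Minimum ratio 50/17 is in the b row, so b leaves.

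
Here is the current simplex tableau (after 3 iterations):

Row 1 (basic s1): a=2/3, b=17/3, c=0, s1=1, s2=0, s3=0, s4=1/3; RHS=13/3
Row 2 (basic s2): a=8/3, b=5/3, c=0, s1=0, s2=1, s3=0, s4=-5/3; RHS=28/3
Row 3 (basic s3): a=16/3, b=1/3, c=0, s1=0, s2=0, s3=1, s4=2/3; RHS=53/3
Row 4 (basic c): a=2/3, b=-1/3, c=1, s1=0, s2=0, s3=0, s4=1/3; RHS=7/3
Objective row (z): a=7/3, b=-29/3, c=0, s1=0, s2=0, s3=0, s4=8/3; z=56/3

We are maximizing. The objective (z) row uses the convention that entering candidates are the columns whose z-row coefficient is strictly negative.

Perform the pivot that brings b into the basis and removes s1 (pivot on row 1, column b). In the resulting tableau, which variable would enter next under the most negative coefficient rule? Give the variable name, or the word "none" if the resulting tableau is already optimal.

none

Pivot element 17/3. New z-row = old z-row − (-29/3)·(row 1/(17/3)).
Updated z-row coefficients: a: 59/17, b: 0, c: 0, s1: 29/17, s2: 0, s3: 0, s4: 55/17.
No coefficient is strictly negative; the tableau after this pivot is optimal.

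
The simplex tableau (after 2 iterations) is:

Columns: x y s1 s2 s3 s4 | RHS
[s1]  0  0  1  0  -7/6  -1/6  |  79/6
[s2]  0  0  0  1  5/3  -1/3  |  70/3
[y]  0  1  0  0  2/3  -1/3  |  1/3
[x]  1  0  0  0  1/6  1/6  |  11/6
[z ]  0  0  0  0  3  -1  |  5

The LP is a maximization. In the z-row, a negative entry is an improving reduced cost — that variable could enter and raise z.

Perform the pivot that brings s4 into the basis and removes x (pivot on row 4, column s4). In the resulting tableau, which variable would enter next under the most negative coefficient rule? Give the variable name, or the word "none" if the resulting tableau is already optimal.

none

Pivot element 1/6. New z-row = old z-row − (-1)·(row 4/(1/6)).
Updated z-row coefficients: x: 6, y: 0, s1: 0, s2: 0, s3: 4, s4: 0.
No coefficient is strictly negative; the tableau after this pivot is optimal.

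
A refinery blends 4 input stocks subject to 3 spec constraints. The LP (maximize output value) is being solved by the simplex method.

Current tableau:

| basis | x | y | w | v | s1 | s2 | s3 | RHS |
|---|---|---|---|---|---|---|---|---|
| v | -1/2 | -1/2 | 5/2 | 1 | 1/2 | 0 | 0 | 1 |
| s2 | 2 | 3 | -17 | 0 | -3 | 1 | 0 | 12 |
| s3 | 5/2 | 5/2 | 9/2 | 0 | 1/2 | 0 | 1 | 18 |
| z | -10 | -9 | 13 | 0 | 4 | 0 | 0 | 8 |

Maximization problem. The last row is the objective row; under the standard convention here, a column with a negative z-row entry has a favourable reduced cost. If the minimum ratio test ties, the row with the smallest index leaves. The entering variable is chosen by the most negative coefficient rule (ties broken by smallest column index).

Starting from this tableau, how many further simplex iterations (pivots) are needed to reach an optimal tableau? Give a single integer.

2

pivot: x in, s2 out → z = 68
pivot: w in, s3 out → z = 7868/103
No improving column remains; optimal.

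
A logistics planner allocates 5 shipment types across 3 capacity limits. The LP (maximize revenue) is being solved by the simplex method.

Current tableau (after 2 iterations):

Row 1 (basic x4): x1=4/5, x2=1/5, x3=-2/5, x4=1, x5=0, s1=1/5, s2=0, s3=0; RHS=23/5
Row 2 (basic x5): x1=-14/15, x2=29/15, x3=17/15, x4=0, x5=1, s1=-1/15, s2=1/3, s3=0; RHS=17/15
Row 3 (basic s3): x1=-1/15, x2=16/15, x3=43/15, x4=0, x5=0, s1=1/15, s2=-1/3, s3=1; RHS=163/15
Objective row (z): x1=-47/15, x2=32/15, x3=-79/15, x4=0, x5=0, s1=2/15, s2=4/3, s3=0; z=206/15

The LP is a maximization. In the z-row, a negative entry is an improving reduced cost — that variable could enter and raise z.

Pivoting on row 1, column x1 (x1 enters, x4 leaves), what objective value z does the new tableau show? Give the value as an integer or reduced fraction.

Minimum ratio for x1: (23/5)/(4/5) = 23/4.
z changes by −(z-row coeff of x1)·ratio = −(-47/15)·(23/4) = 1081/60.
New z = 206/15 + (1081/60) = 127/4.

127/4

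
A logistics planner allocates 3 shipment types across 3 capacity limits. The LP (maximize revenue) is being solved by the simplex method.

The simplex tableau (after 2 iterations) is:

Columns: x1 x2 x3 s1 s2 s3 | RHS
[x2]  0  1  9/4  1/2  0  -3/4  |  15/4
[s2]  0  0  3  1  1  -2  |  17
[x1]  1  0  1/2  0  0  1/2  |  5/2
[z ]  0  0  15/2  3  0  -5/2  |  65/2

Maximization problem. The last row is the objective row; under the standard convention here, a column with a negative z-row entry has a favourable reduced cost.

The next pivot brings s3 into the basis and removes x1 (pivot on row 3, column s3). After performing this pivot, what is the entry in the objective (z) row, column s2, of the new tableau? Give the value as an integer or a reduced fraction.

Pivot element is row 3, column s3: 1/2.
Normalize row 3: new (row 3, s2) = 0/(1/2) = 0.
z-row ← z-row − (-5/2)·(new row 3): 0 − (-5/2)·0 = 0.

0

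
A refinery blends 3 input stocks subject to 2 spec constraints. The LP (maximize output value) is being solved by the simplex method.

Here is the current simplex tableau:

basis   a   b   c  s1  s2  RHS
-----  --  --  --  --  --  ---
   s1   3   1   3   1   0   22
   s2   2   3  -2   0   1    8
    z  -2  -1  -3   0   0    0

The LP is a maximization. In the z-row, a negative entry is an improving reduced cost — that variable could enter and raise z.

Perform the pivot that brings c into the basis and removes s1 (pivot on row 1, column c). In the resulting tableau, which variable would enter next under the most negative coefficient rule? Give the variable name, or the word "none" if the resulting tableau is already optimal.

none

Pivot element 3. New z-row = old z-row − (-3)·(row 1/3).
Updated z-row coefficients: a: 1, b: 0, c: 0, s1: 1, s2: 0.
No coefficient is strictly negative; the tableau after this pivot is optimal.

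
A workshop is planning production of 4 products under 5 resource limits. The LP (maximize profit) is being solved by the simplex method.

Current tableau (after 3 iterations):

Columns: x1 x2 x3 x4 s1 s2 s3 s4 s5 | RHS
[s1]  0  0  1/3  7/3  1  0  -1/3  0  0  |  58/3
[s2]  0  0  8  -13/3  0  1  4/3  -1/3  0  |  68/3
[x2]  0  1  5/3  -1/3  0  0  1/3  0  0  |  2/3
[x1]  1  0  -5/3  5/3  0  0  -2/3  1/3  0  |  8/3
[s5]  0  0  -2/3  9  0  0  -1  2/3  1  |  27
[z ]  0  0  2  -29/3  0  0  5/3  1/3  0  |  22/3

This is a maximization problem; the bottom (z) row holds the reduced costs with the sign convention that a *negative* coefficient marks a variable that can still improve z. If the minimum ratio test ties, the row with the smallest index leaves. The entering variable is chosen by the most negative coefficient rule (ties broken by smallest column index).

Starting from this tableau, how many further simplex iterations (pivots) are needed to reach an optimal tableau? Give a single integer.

pivot: x4 in, x1 out → z = 114/5
pivot: x3 in, x2 out → z = 297/10
pivot: s3 in, s5 out → z = 101/3
No improving column remains; optimal.

3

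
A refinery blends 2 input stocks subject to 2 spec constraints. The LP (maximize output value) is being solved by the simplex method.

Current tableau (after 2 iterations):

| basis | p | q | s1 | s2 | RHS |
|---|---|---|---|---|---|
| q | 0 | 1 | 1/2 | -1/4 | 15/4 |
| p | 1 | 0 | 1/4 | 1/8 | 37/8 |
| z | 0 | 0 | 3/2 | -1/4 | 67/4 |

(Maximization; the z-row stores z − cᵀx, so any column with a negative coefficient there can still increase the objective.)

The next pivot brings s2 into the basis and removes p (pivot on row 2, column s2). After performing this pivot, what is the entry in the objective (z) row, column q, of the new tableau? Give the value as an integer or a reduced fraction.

Pivot element is row 2, column s2: 1/8.
Normalize row 2: new (row 2, q) = 0/(1/8) = 0.
z-row ← z-row − (-1/4)·(new row 2): 0 − (-1/4)·0 = 0.

0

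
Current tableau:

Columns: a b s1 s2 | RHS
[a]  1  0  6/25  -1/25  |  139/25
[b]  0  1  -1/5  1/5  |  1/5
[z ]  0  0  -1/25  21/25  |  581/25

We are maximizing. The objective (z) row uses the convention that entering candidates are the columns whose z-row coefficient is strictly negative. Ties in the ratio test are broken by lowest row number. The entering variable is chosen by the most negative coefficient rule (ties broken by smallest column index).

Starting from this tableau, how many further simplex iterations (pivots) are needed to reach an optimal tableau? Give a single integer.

1

pivot: s1 in, a out → z = 145/6
No improving column remains; optimal.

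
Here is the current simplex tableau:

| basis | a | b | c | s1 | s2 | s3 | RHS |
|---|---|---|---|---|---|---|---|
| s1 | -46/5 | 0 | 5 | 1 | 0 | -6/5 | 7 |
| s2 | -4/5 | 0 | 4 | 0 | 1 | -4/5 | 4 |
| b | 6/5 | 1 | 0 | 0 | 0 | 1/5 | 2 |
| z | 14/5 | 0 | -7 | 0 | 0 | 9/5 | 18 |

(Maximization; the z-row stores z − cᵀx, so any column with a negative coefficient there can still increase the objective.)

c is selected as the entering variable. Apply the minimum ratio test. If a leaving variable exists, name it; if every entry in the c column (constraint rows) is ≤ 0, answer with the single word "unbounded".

s2

Ratios: row 1 (s1): 7/5 = 7/5; row 2 (s2): 4/4 = 1; row 3 (b): entry 0 ≤ 0, skip.
Minimum ratio is in the s2 row, so s2 leaves.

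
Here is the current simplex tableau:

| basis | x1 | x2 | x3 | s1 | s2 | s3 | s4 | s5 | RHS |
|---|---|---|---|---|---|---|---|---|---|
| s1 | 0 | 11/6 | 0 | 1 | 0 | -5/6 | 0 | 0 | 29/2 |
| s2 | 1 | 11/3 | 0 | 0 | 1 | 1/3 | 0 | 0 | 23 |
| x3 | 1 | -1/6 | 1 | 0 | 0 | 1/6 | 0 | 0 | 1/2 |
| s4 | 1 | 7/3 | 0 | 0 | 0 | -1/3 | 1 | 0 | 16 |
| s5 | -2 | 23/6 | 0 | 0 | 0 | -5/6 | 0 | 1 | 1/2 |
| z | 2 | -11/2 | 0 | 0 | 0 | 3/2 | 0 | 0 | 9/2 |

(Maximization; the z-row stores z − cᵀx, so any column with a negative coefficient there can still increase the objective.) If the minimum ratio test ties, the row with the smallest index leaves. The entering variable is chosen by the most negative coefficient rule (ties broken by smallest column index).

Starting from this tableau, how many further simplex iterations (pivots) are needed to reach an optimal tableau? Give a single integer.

pivot: x2 in, s5 out → z = 120/23
pivot: x1 in, x3 out → z = 40/7
No improving column remains; optimal.

2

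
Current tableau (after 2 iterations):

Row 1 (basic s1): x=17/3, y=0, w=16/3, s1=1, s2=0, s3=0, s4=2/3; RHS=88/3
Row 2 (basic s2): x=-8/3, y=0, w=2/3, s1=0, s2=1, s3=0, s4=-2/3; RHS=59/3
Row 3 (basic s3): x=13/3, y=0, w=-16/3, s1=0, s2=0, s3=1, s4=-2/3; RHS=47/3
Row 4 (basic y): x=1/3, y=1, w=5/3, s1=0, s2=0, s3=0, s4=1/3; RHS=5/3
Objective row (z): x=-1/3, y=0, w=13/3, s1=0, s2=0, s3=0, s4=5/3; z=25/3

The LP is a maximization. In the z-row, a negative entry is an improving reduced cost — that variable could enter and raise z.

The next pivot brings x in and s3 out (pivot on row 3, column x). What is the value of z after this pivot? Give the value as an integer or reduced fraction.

124/13

Minimum ratio for x: (47/3)/(13/3) = 47/13.
z changes by −(z-row coeff of x)·ratio = −(-1/3)·(47/13) = 47/39.
New z = 25/3 + (47/39) = 124/13.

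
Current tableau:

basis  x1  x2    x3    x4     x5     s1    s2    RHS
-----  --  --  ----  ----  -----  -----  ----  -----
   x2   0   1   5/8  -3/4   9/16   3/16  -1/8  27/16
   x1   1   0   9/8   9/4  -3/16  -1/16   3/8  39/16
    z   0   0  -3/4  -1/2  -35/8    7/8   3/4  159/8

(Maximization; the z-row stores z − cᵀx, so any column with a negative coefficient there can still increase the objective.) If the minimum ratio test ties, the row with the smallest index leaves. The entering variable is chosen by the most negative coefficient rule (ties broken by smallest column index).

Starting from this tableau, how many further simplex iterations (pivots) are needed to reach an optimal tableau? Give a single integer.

2

pivot: x5 in, x2 out → z = 33
pivot: x4 in, x1 out → z = 85/2
No improving column remains; optimal.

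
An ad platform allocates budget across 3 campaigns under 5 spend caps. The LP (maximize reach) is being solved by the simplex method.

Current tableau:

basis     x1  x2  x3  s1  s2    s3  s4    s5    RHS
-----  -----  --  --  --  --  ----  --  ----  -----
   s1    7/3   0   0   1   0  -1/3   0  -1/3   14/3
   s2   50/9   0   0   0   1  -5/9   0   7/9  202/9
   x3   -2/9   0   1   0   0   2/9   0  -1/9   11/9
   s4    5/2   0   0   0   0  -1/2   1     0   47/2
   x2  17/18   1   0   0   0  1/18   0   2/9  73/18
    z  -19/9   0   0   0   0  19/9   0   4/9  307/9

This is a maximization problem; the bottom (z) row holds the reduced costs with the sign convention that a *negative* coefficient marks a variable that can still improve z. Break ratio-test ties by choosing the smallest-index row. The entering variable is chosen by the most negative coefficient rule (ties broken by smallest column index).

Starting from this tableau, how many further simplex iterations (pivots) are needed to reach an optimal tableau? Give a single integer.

pivot: x1 in, s1 out → z = 115/3
No improving column remains; optimal.

1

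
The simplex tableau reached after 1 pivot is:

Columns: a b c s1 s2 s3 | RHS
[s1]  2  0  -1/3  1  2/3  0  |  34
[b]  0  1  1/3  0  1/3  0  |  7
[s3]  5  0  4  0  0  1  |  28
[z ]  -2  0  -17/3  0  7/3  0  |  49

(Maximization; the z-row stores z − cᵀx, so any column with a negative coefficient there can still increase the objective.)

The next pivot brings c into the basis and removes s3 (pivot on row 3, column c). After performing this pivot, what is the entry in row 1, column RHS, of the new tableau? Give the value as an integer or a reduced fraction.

109/3

Pivot element is row 3, column c: 4.
Normalize row 3: new (row 3, RHS) = 28/4 = 7.
row 1 ← row 1 − (-1/3)·(new row 3): 34 − (-1/3)·7 = 109/3.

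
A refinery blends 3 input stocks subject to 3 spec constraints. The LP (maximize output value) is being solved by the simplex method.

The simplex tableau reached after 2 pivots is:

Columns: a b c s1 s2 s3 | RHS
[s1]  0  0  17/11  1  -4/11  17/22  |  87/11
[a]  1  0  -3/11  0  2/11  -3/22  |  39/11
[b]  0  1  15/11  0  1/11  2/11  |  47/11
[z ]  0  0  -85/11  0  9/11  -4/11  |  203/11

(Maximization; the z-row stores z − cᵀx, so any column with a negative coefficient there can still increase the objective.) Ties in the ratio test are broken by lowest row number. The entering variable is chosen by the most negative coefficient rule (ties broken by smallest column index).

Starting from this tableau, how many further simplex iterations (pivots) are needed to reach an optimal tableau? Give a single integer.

pivot: c in, b out → z = 128/3
No improving column remains; optimal.

1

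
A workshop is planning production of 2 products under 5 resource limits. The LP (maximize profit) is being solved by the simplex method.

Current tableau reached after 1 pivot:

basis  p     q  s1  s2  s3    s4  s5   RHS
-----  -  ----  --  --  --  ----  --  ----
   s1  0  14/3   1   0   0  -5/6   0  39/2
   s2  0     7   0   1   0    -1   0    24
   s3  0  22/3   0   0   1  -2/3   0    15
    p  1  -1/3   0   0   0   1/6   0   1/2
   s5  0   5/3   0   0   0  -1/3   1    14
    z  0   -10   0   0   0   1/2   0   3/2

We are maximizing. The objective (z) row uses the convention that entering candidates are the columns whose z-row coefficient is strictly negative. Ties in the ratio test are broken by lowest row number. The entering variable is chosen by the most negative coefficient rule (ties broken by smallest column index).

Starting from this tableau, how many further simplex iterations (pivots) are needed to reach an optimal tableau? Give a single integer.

2

pivot: q in, s3 out → z = 483/22
pivot: s4 in, p out → z = 51/2
No improving column remains; optimal.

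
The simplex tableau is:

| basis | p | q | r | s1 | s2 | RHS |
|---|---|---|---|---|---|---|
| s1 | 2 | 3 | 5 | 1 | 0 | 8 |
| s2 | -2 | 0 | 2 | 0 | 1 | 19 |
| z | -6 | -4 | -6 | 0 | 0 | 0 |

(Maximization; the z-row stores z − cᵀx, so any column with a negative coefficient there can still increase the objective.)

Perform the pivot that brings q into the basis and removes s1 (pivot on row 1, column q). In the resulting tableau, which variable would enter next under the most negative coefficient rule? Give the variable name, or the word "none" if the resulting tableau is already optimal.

Pivot element 3. New z-row = old z-row − (-4)·(row 1/3).
Updated z-row coefficients: p: -10/3, q: 0, r: 2/3, s1: 4/3, s2: 0.
The most negative is -10/3 in column p, so p would enter next.

p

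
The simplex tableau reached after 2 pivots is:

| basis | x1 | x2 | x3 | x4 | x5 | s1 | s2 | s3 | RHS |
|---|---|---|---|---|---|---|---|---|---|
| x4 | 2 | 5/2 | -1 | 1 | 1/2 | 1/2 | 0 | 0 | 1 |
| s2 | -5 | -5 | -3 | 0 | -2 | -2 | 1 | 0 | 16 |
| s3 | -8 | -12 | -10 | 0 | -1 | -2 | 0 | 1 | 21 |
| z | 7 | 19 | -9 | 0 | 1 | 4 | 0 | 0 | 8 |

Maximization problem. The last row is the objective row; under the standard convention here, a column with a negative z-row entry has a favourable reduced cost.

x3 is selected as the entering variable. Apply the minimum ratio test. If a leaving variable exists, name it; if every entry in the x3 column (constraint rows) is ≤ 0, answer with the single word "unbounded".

unbounded

x3-column entries: row 1: -1, row 2: -3, row 3: -10. All ≤ 0, so x3 can increase without bound; the LP is unbounded in this direction.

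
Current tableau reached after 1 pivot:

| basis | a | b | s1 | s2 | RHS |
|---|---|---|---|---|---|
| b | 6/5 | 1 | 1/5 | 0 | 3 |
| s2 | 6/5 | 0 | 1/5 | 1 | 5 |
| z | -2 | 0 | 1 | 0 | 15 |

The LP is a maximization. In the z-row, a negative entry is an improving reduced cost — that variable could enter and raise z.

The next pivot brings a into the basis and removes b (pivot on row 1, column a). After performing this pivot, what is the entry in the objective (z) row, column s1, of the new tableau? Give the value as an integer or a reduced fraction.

Pivot element is row 1, column a: 6/5.
Normalize row 1: new (row 1, s1) = (1/5)/(6/5) = 1/6.
z-row ← z-row − (-2)·(new row 1): 1 − (-2)·(1/6) = 4/3.

4/3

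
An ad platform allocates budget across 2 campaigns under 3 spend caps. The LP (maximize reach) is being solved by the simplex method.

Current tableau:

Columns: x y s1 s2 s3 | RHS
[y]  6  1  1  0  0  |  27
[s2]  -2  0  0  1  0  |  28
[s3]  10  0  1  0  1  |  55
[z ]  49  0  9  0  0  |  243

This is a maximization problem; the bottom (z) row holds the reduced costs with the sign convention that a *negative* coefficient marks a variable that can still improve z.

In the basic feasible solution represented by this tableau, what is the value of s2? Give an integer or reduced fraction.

28

s2 is basic (row 2); its value is the RHS of that row: 28.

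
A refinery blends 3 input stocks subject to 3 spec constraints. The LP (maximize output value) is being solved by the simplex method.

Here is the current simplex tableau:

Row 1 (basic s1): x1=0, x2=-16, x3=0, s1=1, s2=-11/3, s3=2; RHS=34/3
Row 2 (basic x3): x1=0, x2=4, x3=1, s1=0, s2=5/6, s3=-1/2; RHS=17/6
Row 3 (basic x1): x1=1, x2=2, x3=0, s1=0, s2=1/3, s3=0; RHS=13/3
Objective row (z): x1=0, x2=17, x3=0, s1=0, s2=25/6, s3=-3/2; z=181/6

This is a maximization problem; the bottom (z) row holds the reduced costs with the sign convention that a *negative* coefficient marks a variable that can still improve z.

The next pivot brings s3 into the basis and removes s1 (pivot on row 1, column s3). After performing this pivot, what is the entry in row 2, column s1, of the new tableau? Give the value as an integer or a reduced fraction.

Pivot element is row 1, column s3: 2.
Normalize row 1: new (row 1, s1) = 1/2 = 1/2.
row 2 ← row 2 − (-1/2)·(new row 1): 0 − (-1/2)·(1/2) = 1/4.

1/4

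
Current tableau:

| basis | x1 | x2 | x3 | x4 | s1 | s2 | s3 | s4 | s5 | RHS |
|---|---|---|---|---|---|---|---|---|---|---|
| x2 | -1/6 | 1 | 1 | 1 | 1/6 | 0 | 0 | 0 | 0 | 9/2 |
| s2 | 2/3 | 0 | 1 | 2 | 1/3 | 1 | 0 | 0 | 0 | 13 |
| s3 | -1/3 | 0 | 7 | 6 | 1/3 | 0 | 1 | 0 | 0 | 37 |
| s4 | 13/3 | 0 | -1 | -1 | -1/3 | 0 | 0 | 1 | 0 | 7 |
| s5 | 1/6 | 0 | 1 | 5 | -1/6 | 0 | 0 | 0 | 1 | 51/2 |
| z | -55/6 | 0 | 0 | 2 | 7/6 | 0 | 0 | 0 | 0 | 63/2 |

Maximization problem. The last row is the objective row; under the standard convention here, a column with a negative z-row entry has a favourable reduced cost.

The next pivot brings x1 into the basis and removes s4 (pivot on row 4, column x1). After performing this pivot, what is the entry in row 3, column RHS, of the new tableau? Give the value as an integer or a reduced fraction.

488/13

Pivot element is row 4, column x1: 13/3.
Normalize row 4: new (row 4, RHS) = 7/(13/3) = 21/13.
row 3 ← row 3 − (-1/3)·(new row 4): 37 − (-1/3)·(21/13) = 488/13.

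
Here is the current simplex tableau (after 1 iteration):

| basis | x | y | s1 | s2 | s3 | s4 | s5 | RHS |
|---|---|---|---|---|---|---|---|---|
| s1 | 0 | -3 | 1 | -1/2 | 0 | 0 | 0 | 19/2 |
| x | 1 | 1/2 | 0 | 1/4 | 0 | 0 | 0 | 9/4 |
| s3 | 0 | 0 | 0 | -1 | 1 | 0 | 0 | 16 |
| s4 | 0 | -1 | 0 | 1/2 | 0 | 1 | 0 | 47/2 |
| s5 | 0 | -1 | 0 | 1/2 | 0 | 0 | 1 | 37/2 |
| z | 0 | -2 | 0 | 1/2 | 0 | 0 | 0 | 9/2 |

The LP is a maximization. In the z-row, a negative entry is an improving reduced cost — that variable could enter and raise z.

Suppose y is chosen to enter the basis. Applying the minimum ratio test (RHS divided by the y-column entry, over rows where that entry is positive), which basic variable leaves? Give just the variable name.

Ratios: row 1 (s1): entry -3 ≤ 0, skip; row 2 (x): (9/4)/(1/2) = 9/2; row 3 (s3): entry 0 ≤ 0, skip; row 4 (s4): entry -1 ≤ 0, skip; row 5 (s5): entry -1 ≤ 0, skip.
Minimum ratio 9/2 is in the x row, so x leaves.

x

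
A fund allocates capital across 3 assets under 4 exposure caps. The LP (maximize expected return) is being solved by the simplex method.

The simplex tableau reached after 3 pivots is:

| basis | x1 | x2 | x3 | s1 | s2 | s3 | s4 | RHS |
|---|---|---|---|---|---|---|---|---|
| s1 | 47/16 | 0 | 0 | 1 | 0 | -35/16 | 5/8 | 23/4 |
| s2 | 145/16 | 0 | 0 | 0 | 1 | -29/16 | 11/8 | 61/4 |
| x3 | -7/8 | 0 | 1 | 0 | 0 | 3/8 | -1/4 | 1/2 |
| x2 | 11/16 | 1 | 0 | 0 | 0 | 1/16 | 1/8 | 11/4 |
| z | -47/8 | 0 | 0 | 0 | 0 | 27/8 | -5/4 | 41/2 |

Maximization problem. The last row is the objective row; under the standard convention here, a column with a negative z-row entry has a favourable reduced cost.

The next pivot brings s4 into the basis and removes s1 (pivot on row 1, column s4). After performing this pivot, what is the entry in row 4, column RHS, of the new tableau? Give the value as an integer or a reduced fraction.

8/5

Pivot element is row 1, column s4: 5/8.
Normalize row 1: new (row 1, RHS) = (23/4)/(5/8) = 46/5.
row 4 ← row 4 − (1/8)·(new row 1): 11/4 − (1/8)·(46/5) = 8/5.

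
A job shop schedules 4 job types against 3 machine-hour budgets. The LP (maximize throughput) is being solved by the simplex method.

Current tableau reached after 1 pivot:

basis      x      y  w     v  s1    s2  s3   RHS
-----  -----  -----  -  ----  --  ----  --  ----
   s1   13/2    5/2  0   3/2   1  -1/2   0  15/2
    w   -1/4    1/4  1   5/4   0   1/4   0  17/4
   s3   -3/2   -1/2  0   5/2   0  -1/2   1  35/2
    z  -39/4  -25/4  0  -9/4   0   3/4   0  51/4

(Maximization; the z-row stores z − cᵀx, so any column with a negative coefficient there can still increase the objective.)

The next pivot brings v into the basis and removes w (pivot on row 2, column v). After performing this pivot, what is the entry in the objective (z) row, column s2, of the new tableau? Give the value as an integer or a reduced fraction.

Pivot element is row 2, column v: 5/4.
Normalize row 2: new (row 2, s2) = (1/4)/(5/4) = 1/5.
z-row ← z-row − (-9/4)·(new row 2): 3/4 − (-9/4)·(1/5) = 6/5.

6/5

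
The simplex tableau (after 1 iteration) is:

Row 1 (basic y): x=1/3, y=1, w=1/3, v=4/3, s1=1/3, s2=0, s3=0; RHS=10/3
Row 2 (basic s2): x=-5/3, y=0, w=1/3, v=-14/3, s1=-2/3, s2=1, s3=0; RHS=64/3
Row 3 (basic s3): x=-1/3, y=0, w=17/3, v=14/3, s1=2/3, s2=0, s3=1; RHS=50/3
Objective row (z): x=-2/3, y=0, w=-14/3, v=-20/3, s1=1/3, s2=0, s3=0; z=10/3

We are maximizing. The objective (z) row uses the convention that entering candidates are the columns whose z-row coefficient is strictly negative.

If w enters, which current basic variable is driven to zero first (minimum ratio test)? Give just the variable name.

Ratios: row 1 (y): (10/3)/(1/3) = 10; row 2 (s2): (64/3)/(1/3) = 64; row 3 (s3): (50/3)/(17/3) = 50/17.
Minimum ratio 50/17 is in the s3 row, so s3 leaves.

s3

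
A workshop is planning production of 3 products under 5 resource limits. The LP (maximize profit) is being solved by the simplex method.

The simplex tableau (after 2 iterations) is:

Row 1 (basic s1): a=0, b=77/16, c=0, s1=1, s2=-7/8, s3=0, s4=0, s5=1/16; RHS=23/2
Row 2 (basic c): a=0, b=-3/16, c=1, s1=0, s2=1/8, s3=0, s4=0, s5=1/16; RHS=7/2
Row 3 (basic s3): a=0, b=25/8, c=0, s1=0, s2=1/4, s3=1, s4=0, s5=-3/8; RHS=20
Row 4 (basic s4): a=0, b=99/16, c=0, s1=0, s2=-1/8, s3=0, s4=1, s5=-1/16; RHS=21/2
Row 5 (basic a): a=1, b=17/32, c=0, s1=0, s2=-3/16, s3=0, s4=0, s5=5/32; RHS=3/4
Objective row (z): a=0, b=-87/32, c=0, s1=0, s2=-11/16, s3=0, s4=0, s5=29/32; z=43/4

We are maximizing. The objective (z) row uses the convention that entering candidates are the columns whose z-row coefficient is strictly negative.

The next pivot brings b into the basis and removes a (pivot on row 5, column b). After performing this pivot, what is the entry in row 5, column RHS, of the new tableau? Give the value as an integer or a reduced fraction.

Pivot element is row 5, column b: 17/32.
Normalize row 5: new (row 5, RHS) = (3/4)/(17/32) = 24/17.
Row 5 is the pivot row, so the entry is 24/17.

24/17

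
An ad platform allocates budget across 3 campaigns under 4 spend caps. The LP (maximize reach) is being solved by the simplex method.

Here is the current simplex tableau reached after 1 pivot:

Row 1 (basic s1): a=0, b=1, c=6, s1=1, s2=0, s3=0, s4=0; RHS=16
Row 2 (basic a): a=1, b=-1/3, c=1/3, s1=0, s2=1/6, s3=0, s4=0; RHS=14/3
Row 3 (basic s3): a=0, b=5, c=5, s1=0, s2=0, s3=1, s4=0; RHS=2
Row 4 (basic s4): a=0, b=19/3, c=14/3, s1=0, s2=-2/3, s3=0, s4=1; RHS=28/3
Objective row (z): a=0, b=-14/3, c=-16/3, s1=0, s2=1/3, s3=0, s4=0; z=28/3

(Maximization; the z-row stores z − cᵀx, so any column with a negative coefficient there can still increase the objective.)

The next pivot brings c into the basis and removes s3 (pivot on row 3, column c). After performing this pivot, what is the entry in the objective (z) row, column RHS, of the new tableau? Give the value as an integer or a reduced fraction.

Pivot element is row 3, column c: 5.
Normalize row 3: new (row 3, RHS) = 2/5 = 2/5.
z-row ← z-row − (-16/3)·(new row 3): 28/3 − (-16/3)·(2/5) = 172/15.

172/15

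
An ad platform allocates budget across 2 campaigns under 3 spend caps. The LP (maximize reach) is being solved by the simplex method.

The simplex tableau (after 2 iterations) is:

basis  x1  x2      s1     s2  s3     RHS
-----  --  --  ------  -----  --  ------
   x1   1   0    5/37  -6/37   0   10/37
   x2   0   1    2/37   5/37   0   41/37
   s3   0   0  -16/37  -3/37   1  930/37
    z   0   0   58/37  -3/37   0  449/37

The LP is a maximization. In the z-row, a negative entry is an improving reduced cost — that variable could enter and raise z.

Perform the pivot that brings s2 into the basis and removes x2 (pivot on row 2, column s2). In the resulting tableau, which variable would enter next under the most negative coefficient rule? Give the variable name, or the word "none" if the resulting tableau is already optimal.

none

Pivot element 5/37. New z-row = old z-row − (-3/37)·(row 2/(5/37)).
Updated z-row coefficients: x1: 0, x2: 3/5, s1: 8/5, s2: 0, s3: 0.
No coefficient is strictly negative; the tableau after this pivot is optimal.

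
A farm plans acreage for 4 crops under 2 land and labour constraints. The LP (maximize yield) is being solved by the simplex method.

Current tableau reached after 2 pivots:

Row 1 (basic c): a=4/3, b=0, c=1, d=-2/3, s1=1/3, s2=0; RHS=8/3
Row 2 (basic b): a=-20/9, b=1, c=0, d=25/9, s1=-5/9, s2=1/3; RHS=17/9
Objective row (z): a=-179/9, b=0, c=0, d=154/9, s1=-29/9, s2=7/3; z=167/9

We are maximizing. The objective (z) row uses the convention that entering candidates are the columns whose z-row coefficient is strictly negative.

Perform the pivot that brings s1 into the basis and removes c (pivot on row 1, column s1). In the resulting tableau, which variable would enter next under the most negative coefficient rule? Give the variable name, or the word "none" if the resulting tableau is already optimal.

Pivot element 1/3. New z-row = old z-row − (-29/9)·(row 1/(1/3)).
Updated z-row coefficients: a: -7, b: 0, c: 29/3, d: 32/3, s1: 0, s2: 7/3.
The most negative is -7 in column a, so a would enter next.

a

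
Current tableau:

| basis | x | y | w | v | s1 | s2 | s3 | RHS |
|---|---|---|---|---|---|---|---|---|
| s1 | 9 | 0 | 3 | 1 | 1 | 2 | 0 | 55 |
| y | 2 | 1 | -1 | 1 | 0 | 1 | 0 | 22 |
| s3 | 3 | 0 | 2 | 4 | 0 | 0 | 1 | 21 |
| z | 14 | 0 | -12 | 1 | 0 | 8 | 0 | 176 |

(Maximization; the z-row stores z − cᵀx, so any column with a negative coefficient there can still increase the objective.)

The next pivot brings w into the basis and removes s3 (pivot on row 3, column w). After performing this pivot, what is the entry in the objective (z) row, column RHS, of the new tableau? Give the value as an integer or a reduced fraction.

Pivot element is row 3, column w: 2.
Normalize row 3: new (row 3, RHS) = 21/2 = 21/2.
z-row ← z-row − (-12)·(new row 3): 176 − (-12)·(21/2) = 302.

302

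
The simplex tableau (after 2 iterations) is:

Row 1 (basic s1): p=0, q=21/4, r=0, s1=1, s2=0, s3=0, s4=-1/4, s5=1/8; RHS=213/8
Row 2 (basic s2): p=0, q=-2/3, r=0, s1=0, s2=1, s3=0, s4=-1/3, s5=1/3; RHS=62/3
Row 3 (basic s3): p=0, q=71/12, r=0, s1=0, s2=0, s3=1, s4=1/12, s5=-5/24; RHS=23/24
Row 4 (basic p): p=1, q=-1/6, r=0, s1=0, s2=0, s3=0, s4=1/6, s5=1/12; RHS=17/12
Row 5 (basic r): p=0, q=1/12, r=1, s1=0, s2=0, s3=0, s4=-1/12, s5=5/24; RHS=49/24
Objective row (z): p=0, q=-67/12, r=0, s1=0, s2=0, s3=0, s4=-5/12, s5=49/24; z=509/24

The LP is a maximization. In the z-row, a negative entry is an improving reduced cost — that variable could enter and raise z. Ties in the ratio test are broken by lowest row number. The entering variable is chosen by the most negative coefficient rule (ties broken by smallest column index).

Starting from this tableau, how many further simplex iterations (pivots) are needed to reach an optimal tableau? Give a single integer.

pivot: q in, s3 out → z = 1570/71
pivot: s4 in, p out → z = 25
No improving column remains; optimal.

2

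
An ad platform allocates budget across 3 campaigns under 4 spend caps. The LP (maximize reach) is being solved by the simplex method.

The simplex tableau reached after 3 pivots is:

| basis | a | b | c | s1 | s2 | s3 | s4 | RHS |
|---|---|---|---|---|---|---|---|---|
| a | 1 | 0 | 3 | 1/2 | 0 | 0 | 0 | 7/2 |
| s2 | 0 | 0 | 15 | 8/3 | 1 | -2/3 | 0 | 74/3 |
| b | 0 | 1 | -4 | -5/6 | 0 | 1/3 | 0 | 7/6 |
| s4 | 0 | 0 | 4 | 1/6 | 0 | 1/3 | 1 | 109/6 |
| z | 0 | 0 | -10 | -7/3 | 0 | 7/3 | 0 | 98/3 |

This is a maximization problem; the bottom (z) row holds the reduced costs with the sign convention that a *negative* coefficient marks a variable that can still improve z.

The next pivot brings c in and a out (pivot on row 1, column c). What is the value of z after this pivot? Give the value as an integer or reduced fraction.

Minimum ratio for c: (7/2)/3 = 7/6.
z changes by −(z-row coeff of c)·ratio = −(-10)·(7/6) = 35/3.
New z = 98/3 + (35/3) = 133/3.

133/3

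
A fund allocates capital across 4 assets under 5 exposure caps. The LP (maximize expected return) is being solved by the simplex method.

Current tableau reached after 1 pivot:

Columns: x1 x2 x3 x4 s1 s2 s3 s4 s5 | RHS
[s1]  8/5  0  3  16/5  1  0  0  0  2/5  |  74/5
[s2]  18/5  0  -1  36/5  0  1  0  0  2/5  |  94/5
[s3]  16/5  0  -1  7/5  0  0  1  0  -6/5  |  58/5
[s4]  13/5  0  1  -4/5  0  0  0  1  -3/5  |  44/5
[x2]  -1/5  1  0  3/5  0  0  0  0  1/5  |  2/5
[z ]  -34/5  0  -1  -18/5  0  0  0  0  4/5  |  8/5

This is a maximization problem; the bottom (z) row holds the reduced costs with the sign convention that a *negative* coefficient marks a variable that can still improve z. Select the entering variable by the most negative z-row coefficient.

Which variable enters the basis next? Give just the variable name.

Objective-row coefficients: x1: -34/5, x2: 0, x3: -1, x4: -18/5, s1: 0, s2: 0, s3: 0, s4: 0, s5: 4/5.
The most negative is -34/5 in column x1, so x1 enters.

x1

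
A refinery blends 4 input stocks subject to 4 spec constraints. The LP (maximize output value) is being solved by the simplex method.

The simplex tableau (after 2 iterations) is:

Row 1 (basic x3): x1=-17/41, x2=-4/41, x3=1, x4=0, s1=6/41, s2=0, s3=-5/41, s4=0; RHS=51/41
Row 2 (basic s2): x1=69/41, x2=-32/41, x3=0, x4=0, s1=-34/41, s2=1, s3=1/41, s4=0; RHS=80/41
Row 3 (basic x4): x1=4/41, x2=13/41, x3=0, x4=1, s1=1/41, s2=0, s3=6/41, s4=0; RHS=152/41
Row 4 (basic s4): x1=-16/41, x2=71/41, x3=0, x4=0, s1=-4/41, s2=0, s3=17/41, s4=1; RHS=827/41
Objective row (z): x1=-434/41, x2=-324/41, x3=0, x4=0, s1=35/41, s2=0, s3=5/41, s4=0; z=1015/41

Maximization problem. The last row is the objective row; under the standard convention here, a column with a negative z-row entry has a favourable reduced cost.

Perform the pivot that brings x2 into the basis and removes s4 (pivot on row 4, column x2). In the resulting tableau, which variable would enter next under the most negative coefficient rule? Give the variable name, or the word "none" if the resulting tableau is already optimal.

Pivot element 71/41. New z-row = old z-row − (-324/41)·(row 4/(71/41)).
Updated z-row coefficients: x1: -878/71, x2: 0, x3: 0, x4: 0, s1: 29/71, s2: 0, s3: 143/71, s4: 324/71.
The most negative is -878/71 in column x1, so x1 would enter next.

x1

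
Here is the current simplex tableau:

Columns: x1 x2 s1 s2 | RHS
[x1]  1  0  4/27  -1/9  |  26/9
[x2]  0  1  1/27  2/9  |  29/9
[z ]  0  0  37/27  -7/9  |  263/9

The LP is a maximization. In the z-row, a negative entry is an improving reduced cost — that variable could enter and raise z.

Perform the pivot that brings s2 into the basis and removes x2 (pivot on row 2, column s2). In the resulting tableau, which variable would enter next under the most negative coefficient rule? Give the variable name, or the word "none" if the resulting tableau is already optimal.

Pivot element 2/9. New z-row = old z-row − (-7/9)·(row 2/(2/9)).
Updated z-row coefficients: x1: 0, x2: 7/2, s1: 3/2, s2: 0.
No coefficient is strictly negative; the tableau after this pivot is optimal.

none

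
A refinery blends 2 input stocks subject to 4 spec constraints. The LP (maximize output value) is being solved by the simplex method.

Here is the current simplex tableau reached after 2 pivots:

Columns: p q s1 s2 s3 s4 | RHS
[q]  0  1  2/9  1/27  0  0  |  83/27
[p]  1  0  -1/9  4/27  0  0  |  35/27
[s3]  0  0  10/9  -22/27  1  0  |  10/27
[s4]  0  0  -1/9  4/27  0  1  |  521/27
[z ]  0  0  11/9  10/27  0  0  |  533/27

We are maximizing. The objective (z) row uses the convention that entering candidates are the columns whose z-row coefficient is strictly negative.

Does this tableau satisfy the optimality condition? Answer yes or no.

yes

No objective-row coefficient is strictly negative, so no entering variable exists; the tableau is optimal.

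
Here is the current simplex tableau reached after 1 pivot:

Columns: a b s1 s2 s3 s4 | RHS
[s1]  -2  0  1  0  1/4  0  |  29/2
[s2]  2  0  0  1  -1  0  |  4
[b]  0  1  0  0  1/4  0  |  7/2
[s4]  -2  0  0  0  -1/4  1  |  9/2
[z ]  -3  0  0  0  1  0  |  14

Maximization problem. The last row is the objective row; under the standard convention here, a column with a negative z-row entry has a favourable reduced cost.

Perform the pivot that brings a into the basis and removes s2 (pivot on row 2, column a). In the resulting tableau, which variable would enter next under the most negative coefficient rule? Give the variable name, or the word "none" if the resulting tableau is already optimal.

Pivot element 2. New z-row = old z-row − (-3)·(row 2/2).
Updated z-row coefficients: a: 0, b: 0, s1: 0, s2: 3/2, s3: -1/2, s4: 0.
The most negative is -1/2 in column s3, so s3 would enter next.

s3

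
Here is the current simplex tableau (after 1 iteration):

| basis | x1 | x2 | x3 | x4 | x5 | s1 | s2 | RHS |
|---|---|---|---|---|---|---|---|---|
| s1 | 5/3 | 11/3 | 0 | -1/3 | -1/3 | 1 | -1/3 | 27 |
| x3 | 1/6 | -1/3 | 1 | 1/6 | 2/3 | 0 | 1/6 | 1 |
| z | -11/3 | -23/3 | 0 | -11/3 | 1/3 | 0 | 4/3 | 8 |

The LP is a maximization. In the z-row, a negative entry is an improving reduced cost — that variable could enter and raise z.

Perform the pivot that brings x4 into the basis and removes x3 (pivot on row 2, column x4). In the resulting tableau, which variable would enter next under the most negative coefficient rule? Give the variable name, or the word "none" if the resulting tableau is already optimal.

x2

Pivot element 1/6. New z-row = old z-row − (-11/3)·(row 2/(1/6)).
Updated z-row coefficients: x1: 0, x2: -15, x3: 22, x4: 0, x5: 15, s1: 0, s2: 5.
The most negative is -15 in column x2, so x2 would enter next.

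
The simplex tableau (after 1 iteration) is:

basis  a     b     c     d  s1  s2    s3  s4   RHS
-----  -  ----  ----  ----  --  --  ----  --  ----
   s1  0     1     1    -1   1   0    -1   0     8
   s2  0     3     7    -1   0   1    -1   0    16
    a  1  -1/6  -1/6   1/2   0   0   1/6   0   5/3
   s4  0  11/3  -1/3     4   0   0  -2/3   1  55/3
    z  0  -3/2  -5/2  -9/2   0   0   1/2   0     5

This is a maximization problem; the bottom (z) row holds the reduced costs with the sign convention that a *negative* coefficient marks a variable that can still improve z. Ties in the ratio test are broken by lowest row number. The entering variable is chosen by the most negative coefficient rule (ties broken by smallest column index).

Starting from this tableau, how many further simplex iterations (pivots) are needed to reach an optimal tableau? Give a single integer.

pivot: d in, a out → z = 20
pivot: c in, s2 out → z = 158/5
pivot: b in, s4 out → z = 1483/46
No improving column remains; optimal.

3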